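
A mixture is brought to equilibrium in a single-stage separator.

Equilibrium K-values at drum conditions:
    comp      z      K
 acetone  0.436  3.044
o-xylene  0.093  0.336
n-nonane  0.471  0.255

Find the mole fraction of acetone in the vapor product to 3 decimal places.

Let ψ = V/F and solve Σ zᵢ(Kᵢ−1)/(1+ψ(Kᵢ−1)) = 0.
Check two-phase: ΣzᵢKᵢ = 1.479 > 1 and Σzᵢ/Kᵢ = 2.267 > 1, so g(0) = 0.479 > 0 and g(1) = -1.267 < 0.
Iterate (Newton) starting at ψ = 0.5:
  ψ = 0.500: g = -0.2109, g' = -1.201 → ψ = 0.324
  ψ = 0.324: g = -0.0056, g' = -1.180 → ψ = 0.320
Converged at ψ = 0.320.
Compositions from xᵢ = zᵢ/(1+ψ(Kᵢ−1)), yᵢ = Kᵢxᵢ:
  acetone: x = 0.264, y = 0.803
  o-xylene: x = 0.118, y = 0.040
  n-nonane: x = 0.618, y = 0.158

y_acetone = 0.803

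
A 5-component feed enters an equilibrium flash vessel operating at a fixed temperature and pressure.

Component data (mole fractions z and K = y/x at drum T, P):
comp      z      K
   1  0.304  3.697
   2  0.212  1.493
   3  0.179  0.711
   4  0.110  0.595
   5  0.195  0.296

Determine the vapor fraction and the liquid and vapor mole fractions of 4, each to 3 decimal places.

Newton iteration, ψ⁰ = 0.5:
  ψ = 0.500: g = 0.1048, g' = -0.713 → ψ = 0.647
  ψ = 0.647: g = 0.0019, g' = -0.705 → ψ = 0.650
Converged at ψ = 0.650.
Compositions from xᵢ = zᵢ/(1+ψ(Kᵢ−1)), yᵢ = Kᵢxᵢ:
  1: x = 0.110, y = 0.408
  2: x = 0.161, y = 0.240
  3: x = 0.220, y = 0.157
  4: x = 0.149, y = 0.089
  5: x = 0.359, y = 0.106

ψ = 0.650, x_4 = 0.149, y_4 = 0.089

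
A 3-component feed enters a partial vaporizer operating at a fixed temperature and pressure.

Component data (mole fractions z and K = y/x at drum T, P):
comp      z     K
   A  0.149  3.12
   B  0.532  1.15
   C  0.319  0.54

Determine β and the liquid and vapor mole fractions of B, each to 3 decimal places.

Material balance + equilibrium reduce to Σ zᵢ(Kᵢ−1)/(1+β(Kᵢ−1)) = 0.
g(0) = ΣzᵢKᵢ − 1 = 0.249 and g(1) = 1 − Σzᵢ/Kᵢ = -0.101, so a root lies in (0, 1).
Iterate (Newton) starting at β = 0.48:
  β = 0.480: g = 0.0427, g' = -0.286 → β = 0.629
  β = 0.629: g = 0.0018, g' = -0.267 → β = 0.636
Converged at β = 0.636.
Compositions from xᵢ = zᵢ/(1+β(Kᵢ−1)), yᵢ = Kᵢxᵢ:
  A: x = 0.063, y = 0.198
  B: x = 0.486, y = 0.559
  C: x = 0.451, y = 0.243

β = 0.636, x_B = 0.486, y_B = 0.559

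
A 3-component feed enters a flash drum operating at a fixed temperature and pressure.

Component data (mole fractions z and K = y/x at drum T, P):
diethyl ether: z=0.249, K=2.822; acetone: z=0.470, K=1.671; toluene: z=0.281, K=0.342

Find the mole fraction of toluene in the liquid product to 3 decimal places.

Let β = V/F and solve Σ zᵢ(Kᵢ−1)/(1+β(Kᵢ−1)) = 0.
Check two-phase: ΣzᵢKᵢ = 1.584 > 1 and Σzᵢ/Kᵢ = 1.191 > 1, so g(0) = 0.584 > 0 and g(1) = -0.191 < 0.
Iterate (Newton) starting at β = 0.5:
  β = 0.500: g = 0.1980, g' = -0.615 → β = 0.822
  β = 0.822: g = -0.0177, g' = -0.797 → β = 0.800
  β = 0.800: g = -0.0003, g' = -0.768 → β = 0.799
Converged at β = 0.799.
Compositions from xᵢ = zᵢ/(1+β(Kᵢ−1)), yᵢ = Kᵢxᵢ:
  diethyl ether: x = 0.101, y = 0.286
  acetone: x = 0.306, y = 0.511
  toluene: x = 0.593, y = 0.203

x_toluene = 0.593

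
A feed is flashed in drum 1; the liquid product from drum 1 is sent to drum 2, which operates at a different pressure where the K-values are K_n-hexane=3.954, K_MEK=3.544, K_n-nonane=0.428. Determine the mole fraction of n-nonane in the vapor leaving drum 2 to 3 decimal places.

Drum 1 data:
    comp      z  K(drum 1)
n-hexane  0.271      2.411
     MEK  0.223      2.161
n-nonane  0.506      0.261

Drum 1:
Rachford–Rice: g(ψ₁) = Σ zᵢ(Kᵢ−1)/(1+ψ₁(Kᵢ−1)) = 0.
Feasibility: ΣzᵢKᵢ = 1.267, Σzᵢ/Kᵢ = 2.154 — both > 1, two phases present.
Iterate (Newton) starting at ψ₁ = 0.55:
  ψ₁ = 0.550: g = -0.2567, g' = -1.067 → ψ₁ = 0.310
  ψ₁ = 0.310: g = -0.0282, g' = -0.889 → ψ₁ = 0.278
Converged at ψ₁ = 0.278.
Drum-1 compositions:
  n-hexane: x = 0.195, y = 0.469
  MEK: x = 0.169, y = 0.364
  n-nonane: x = 0.637, y = 0.166
Drum-2 feed = drum-1 liquid: z₂ = (0.1947, 0.1686, 0.6367).
Drum 2:
Material balance + equilibrium reduce to Σ zᵢ(Kᵢ−1)/(1+ψ₂(Kᵢ−1)) = 0.
g(0) = ΣzᵢKᵢ − 1 = 0.640 and g(1) = 1 − Σzᵢ/Kᵢ = -0.584, so a root lies in (0, 1).
Newton iteration, ψ₂⁰ = 0.5:
  ψ₂ = 0.500: g = -0.0890, g' = -0.897 → ψ₂ = 0.401
  ψ₂ = 0.401: g = 0.0033, g' = -0.975 → ψ₂ = 0.404
Converged at ψ₂ = 0.404.
  n-hexane: x = 0.089, y = 0.351
  MEK: x = 0.083, y = 0.295
  n-nonane: x = 0.828, y = 0.354

y_n-nonane (drum 2) = 0.354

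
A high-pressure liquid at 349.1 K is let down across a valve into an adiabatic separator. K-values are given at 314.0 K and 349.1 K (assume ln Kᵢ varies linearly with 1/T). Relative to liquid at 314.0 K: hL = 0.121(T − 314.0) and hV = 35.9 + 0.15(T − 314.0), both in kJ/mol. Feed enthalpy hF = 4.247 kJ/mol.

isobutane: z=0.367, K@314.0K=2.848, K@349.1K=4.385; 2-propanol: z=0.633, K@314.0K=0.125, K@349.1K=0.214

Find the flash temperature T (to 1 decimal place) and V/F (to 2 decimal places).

T = 317.7 K, V/F = 0.11

Adiabatic flash: solve Rachford–Rice at each trial T, then check hF = ψ·hV(T) + (1−ψ)·hL(T).
  T = 314.0 K: K = (2.848, 0.125), RR gives ψ = 0.077, H_out = 2.761 kJ/mol
  T = 349.1 K: K = (4.385, 0.214), RR gives ψ = 0.280, H_out = 14.581 kJ/mol
  T = 331.6 K: K = (3.577, 0.166), RR gives ψ = 0.194, H_out = 9.208 kJ/mol
  T = 322.8 K: K = (3.202, 0.145), RR gives ψ = 0.142, H_out = 6.182 kJ/mol
  T = 318.4 K: K = (3.022, 0.135), RR gives ψ = 0.111, H_out = 4.532 kJ/mol
  T = 316.2 K: K = (2.934, 0.130), RR gives ψ = 0.094, H_out = 3.664 kJ/mol
Linear interpolation between T = 316.2 (H_out = 3.664) and T = 318.4 (H_out = 4.532) on hF = 4.247 gives T ≈ 317.7 K, at which ψ = 0.11.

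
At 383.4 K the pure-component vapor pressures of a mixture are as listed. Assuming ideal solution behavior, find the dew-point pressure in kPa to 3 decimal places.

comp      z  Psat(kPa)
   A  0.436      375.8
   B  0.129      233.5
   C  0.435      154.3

Pdew = 220.661 kPa

At the dew point ψ → 1, so Σzᵢ/Kᵢ = 1 with Kᵢ = Pᵢˢᵃᵗ/P ⇒ 1/P = Σzᵢ/Pᵢˢᵃᵗ.
1/P = 0.436/375.8 + 0.129/233.5 + 0.435/154.3 = 0.004532 ⇒ P = 220.661 kPa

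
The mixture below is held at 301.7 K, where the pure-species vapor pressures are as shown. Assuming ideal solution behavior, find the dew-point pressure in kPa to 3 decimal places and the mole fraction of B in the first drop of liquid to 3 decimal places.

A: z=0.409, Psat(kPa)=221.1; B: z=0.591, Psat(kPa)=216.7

At the dew point ψ → 1, so Σzᵢ/Kᵢ = 1 with Kᵢ = Pᵢˢᵃᵗ/P ⇒ 1/P = Σzᵢ/Pᵢˢᵃᵗ.
1/P = 0.409/221.1 + 0.591/216.7 = 0.004577 ⇒ P = 218.478 kPa
xᵢ = zᵢP/Pᵢˢᵃᵗ ⇒ x_B = 0.591·218.478/216.7 = 0.596

Pdew = 218.478 kPa, x_B = 0.596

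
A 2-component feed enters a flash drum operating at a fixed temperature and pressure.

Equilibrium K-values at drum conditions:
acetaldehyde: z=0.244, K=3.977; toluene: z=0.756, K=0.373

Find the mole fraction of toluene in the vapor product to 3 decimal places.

y_toluene = 0.308

Newton–Raphson from V/F = 0.64:
  V/F = 0.640: g = -0.5417, g' = -1.085 → V/F = 0.141
  V/F = 0.141: g = -0.0082, g' = -1.431 → V/F = 0.135
Converged at V/F = 0.135.
Compositions from xᵢ = zᵢ/(1+V/F(Kᵢ−1)), yᵢ = Kᵢxᵢ:
  acetaldehyde: x = 0.174, y = 0.692
  toluene: x = 0.826, y = 0.308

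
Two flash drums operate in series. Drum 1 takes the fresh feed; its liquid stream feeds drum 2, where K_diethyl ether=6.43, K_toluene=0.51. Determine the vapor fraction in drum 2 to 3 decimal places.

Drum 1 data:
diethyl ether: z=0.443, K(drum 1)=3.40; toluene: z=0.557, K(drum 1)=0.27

V/F (drum 2) = 0.335

Drum 1:
Rachford–Rice: g(ψ₁) = Σ zᵢ(Kᵢ−1)/(1+ψ₁(Kᵢ−1)) = 0.
g(0) = ΣzᵢKᵢ − 1 = 0.657 and g(1) = 1 − Σzᵢ/Kᵢ = -1.193, so a root lies in (0, 1).
Binary case is linear: z₁(K₁−1)(1+ψ₁(K₂−1)) + z₂(K₂−1)(1+ψ₁(K₁−1)) = 0
⇒ ψ₁ = [z₁(K₁−1)+z₂(K₂−1)] / [−(K₁−1)(K₂−1)] = 0.6566/1.7520 = 0.375
Drum-1 compositions:
  diethyl ether: x = 0.233, y = 0.793
  toluene: x = 0.767, y = 0.207
Drum-2 feed = drum-1 liquid: z₂ = (0.2332, 0.7668).
Drum 2:
Material balance + equilibrium reduce to Σ zᵢ(Kᵢ−1)/(1+ψ₂(Kᵢ−1)) = 0.
Check two-phase: ΣzᵢKᵢ = 1.891 > 1 and Σzᵢ/Kᵢ = 1.540 > 1, so g(0) = 0.891 > 0 and g(1) = -0.540 < 0.
Newton iteration, ψ₂⁰ = 0.47:
  ψ₂ = 0.470: g = -0.1316, g' = -0.856 → ψ₂ = 0.316
  ψ₂ = 0.316: g = 0.0215, g' = -1.189 → ψ₂ = 0.334
  ψ₂ = 0.334: g = 0.0005, g' = -1.131 → ψ₂ = 0.335
Converged at ψ₂ = 0.335.
  diethyl ether: x = 0.083, y = 0.532
  toluene: x = 0.917, y = 0.468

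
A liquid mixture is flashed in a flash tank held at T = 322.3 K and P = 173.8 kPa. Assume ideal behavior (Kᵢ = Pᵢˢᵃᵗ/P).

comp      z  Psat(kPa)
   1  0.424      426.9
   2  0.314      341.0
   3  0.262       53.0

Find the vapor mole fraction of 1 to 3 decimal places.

Raoult's law: Kᵢ = Pᵢˢᵃᵗ/P = Pᵢˢᵃᵗ/173.8.
  K_1 = 426.9/173.8 = 2.45627, K_2 = 341.0/173.8 = 1.96203, K_3 = 53.0/173.8 = 0.30495
Material balance + equilibrium reduce to Σ zᵢ(Kᵢ−1)/(1+ψ(Kᵢ−1)) = 0.
Check two-phase: ΣzᵢKᵢ = 1.737 > 1 and Σzᵢ/Kᵢ = 1.192 > 1, so g(0) = 0.737 > 0 and g(1) = -0.192 < 0.
Newton–Raphson from ψ = 0.5:
  ψ = 0.500: g = 0.2822, g' = -0.731 → ψ = 0.886
  ψ = 0.886: g = -0.0414, g' = -1.114 → ψ = 0.849
  ψ = 0.849: g = -0.0018, g' = -1.021 → ψ = 0.847
Converged at ψ = 0.847.
Compositions from xᵢ = zᵢ/(1+ψ(Kᵢ−1)), yᵢ = Kᵢxᵢ:
  1: x = 0.190, y = 0.466
  2: x = 0.173, y = 0.339
  3: x = 0.637, y = 0.194

y_1 = 0.466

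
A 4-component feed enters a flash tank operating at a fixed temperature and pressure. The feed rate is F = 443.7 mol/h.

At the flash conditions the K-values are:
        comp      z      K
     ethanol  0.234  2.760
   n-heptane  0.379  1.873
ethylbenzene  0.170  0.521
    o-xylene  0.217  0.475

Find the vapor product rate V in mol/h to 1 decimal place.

Material balance + equilibrium reduce to Σ zᵢ(Kᵢ−1)/(1+ψ(Kᵢ−1)) = 0.
Feasibility: ΣzᵢKᵢ = 1.547, Σzᵢ/Kᵢ = 1.070 — both > 1, two phases present.
Newton–Raphson from ψ = 0.37:
  ψ = 0.370: g = 0.2591, g' = -0.581 → ψ = 0.816
  ψ = 0.816: g = 0.0291, g' = -0.509 → ψ = 0.874
  ψ = 0.874: g = -0.0004, g' = -0.525 → ψ = 0.873
Converged at ψ = 0.873.
Then V = ψ·F = 0.8727·443.7 = 387.2 mol/h and L = F − V = 56.5 mol/h.

V = 387.2 mol/h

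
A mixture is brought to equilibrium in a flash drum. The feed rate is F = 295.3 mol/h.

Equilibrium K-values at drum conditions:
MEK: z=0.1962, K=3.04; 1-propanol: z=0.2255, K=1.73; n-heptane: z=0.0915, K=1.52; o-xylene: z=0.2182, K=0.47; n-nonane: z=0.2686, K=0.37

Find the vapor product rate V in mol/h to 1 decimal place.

V = 124.8 mol/h

Rachford–Rice: g(β) = Σ zᵢ(Kᵢ−1)/(1+β(Kᵢ−1)) = 0.
Check two-phase: ΣzᵢKᵢ = 1.3276 > 1 and Σzᵢ/Kᵢ = 1.4453 > 1, so g(0) = 0.3276 > 0 and g(1) = -0.4453 < 0.
Newton–Raphson from β = 0.5:
  β = 0.5000: g = -0.04787, g' = -0.6208 → β = 0.4229
  β = 0.4229: g = -0.00006, g' = -0.6220 → β = 0.4228
Converged at β = 0.4228.
Then V = β·F = 0.4228·295.3 = 124.8 mol/h and L = F − V = 170.5 mol/h.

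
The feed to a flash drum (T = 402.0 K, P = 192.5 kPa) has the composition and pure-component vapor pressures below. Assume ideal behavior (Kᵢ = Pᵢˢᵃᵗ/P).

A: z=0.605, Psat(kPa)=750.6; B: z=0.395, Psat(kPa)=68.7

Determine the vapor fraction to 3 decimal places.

ψ = 0.804

Raoult's law: Kᵢ = Pᵢˢᵃᵗ/P = Pᵢˢᵃᵗ/192.5.
  K_A = 750.6/192.5 = 3.89922, K_B = 68.7/192.5 = 0.35688
Binary case is linear: z₁(K₁−1)(1+ψ(K₂−1)) + z₂(K₂−1)(1+ψ(K₁−1)) = 0
⇒ ψ = [z₁(K₁−1)+z₂(K₂−1)] / [−(K₁−1)(K₂−1)] = 1.5000/1.8645 = 0.804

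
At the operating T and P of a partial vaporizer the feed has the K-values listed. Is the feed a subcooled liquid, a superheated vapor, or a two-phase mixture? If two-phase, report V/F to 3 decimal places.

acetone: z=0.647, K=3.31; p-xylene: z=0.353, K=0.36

two-phase, V/F = 0.858

ΣzᵢKᵢ = 2.269; Σzᵢ/Kᵢ = 1.176.
Both exceed 1, so a two-phase solution exists.
Material balance + equilibrium reduce to Σ zᵢ(Kᵢ−1)/(1+ψ(Kᵢ−1)) = 0.
Binary case is linear: z₁(K₁−1)(1+ψ(K₂−1)) + z₂(K₂−1)(1+ψ(K₁−1)) = 0
⇒ ψ = [z₁(K₁−1)+z₂(K₂−1)] / [−(K₁−1)(K₂−1)] = 1.2687/1.4784 = 0.858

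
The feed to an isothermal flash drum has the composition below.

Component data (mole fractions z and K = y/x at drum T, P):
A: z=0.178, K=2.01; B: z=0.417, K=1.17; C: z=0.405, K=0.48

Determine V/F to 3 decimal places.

Iterate (Newton) starting at V/F = 0.5:
  V/F = 0.500: g = -0.0998, g' = -0.290 → V/F = 0.156
  V/F = 0.156: g = -0.0049, g' = -0.277 → V/F = 0.139
Converged at V/F = 0.139.

V/F = 0.139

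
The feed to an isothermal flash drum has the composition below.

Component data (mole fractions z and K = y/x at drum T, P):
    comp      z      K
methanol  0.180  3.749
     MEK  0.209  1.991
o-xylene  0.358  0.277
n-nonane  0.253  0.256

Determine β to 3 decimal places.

Material balance + equilibrium reduce to Σ zᵢ(Kᵢ−1)/(1+β(Kᵢ−1)) = 0.
Feasibility: ΣzᵢKᵢ = 1.255, Σzᵢ/Kᵢ = 2.434 — both > 1, two phases present.
Iterate (Newton) starting at β = 0.5:
  β = 0.500: g = -0.3582, g' = -1.147 → β = 0.188
  β = 0.188: g = -0.0173, g' = -1.177 → β = 0.173
Converged at β = 0.173.

β = 0.173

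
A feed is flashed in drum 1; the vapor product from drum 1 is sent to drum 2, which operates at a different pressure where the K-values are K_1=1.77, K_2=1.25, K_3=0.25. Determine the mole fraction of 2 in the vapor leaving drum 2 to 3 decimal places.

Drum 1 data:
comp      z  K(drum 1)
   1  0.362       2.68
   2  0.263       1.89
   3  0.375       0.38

Drum 1:
Let ψ₁ = V/F and solve Σ zᵢ(Kᵢ−1)/(1+ψ₁(Kᵢ−1)) = 0.
Feasibility: ΣzᵢKᵢ = 1.610, Σzᵢ/Kᵢ = 1.261 — both > 1, two phases present.
Newton–Raphson from ψ₁ = 0.46:
  ψ₁ = 0.460: g = 0.1839, g' = -0.712 → ψ₁ = 0.718
  ψ₁ = 0.718: g = -0.0007, g' = -0.756 → ψ₁ = 0.717
Converged at ψ₁ = 0.717.
Drum-1 compositions:
  1: x = 0.164, y = 0.440
  2: x = 0.161, y = 0.303
  3: x = 0.675, y = 0.257
Drum-2 feed = drum-1 vapor: z₂ = (0.4400, 0.3034, 0.2566).
Drum 2:
Newton–Raphson from ψ₂ = 0.51:
  ψ₂ = 0.510: g = -0.0011, g' = -0.528 → ψ₂ = 0.508
Converged at ψ₂ = 0.508.
  1: x = 0.316, y = 0.560
  2: x = 0.269, y = 0.337
  3: x = 0.414, y = 0.104

y_2 (drum 2) = 0.337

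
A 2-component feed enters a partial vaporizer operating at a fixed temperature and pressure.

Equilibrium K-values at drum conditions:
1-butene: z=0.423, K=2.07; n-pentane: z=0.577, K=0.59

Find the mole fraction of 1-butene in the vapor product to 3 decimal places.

y_1-butene = 0.573

Material balance + equilibrium reduce to Σ zᵢ(Kᵢ−1)/(1+V/F(Kᵢ−1)) = 0.
Feasibility: ΣzᵢKᵢ = 1.216, Σzᵢ/Kᵢ = 1.182 — both > 1, two phases present.
Binary case is linear: z₁(K₁−1)(1+V/F(K₂−1)) + z₂(K₂−1)(1+V/F(K₁−1)) = 0
⇒ V/F = [z₁(K₁−1)+z₂(K₂−1)] / [−(K₁−1)(K₂−1)] = 0.2160/0.4387 = 0.492
Compositions from xᵢ = zᵢ/(1+V/F(Kᵢ−1)), yᵢ = Kᵢxᵢ:
  1-butene: x = 0.277, y = 0.573
  n-pentane: x = 0.723, y = 0.427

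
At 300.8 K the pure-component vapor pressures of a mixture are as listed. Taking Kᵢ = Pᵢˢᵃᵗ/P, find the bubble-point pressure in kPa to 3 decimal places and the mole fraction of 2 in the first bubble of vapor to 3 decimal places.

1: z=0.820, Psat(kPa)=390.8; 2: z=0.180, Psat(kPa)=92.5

Pbub = 337.106 kPa, y_2 = 0.049

At the bubble point ψ → 0, so ΣzᵢKᵢ = 1 with Kᵢ = Pᵢˢᵃᵗ/P ⇒ P = ΣzᵢPᵢˢᵃᵗ.
P = 0.820·390.8 + 0.180·92.5 = 337.106 kPa
yᵢ = zᵢPᵢˢᵃᵗ/P ⇒ y_2 = 0.180·92.5/337.106 = 0.049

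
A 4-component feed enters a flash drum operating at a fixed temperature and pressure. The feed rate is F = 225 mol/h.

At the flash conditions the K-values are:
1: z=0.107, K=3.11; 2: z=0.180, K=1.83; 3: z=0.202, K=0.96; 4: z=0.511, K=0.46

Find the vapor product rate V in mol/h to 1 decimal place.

V = 32.1 mol/h

Material balance + equilibrium reduce to Σ zᵢ(Kᵢ−1)/(1+β(Kᵢ−1)) = 0.
Feasibility: ΣzᵢKᵢ = 1.091, Σzᵢ/Kᵢ = 1.454 — both > 1, two phases present.
Iterate (Newton) starting at β = 0.5:
  β = 0.500: g = -0.1708, g' = -0.455 → β = 0.124
  β = 0.124: g = 0.0103, g' = -0.572 → β = 0.142
  β = 0.142: g = 0.0002, g' = -0.556 → β = 0.143
Converged at β = 0.143.
Then V = β·F = 0.1427·225 = 32.1 mol/h and L = F − V = 192.9 mol/h.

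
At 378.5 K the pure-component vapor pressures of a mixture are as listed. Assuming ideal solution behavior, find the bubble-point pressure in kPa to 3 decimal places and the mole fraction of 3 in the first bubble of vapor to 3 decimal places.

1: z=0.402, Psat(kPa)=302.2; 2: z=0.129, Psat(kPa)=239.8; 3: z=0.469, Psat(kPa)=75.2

At the bubble point ψ → 0, so ΣzᵢKᵢ = 1 with Kᵢ = Pᵢˢᵃᵗ/P ⇒ P = ΣzᵢPᵢˢᵃᵗ.
P = 0.402·302.2 + 0.129·239.8 + 0.469·75.2 = 187.687 kPa
yᵢ = zᵢPᵢˢᵃᵗ/P ⇒ y_3 = 0.469·75.2/187.687 = 0.188

Pbub = 187.687 kPa, y_3 = 0.188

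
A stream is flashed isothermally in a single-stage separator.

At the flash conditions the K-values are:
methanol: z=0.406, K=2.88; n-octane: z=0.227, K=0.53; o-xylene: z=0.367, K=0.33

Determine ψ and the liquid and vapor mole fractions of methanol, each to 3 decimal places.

Material balance + equilibrium reduce to Σ zᵢ(Kᵢ−1)/(1+ψ(Kᵢ−1)) = 0.
Feasibility: ΣzᵢKᵢ = 1.411, Σzᵢ/Kᵢ = 1.681 — both > 1, two phases present.
Iterate (Newton) starting at ψ = 0.7:
  ψ = 0.700: g = -0.2925, g' = -0.963 → ψ = 0.396
  ψ = 0.396: g = -0.0285, g' = -0.852 → ψ = 0.363
Converged at ψ = 0.363.
Compositions from xᵢ = zᵢ/(1+ψ(Kᵢ−1)), yᵢ = Kᵢxᵢ:
  methanol: x = 0.241, y = 0.695
  n-octane: x = 0.274, y = 0.145
  o-xylene: x = 0.485, y = 0.160

ψ = 0.363, x_methanol = 0.241, y_methanol = 0.695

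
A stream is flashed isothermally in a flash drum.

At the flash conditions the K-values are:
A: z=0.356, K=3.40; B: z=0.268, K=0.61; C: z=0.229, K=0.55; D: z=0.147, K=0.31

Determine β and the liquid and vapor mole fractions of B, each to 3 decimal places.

Let β = V/F and solve Σ zᵢ(Kᵢ−1)/(1+β(Kᵢ−1)) = 0.
Check two-phase: ΣzᵢKᵢ = 1.545 > 1 and Σzᵢ/Kᵢ = 1.435 > 1, so g(0) = 0.545 > 0 and g(1) = -0.435 < 0.
Newton iteration, β⁰ = 0.5:
  β = 0.500: g = -0.0293, g' = -0.727 → β = 0.460
Converged at β = 0.460.
Compositions from xᵢ = zᵢ/(1+β(Kᵢ−1)), yᵢ = Kᵢxᵢ:
  A: x = 0.169, y = 0.575
  B: x = 0.327, y = 0.199
  C: x = 0.289, y = 0.159
  D: x = 0.215, y = 0.067

β = 0.460, x_B = 0.327, y_B = 0.199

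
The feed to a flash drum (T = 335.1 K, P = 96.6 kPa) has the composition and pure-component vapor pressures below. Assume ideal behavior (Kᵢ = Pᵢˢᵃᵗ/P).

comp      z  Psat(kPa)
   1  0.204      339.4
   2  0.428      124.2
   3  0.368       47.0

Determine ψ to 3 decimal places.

ψ = 0.683

Raoult's law: Kᵢ = Pᵢˢᵃᵗ/P = Pᵢˢᵃᵗ/96.6.
  K_1 = 339.4/96.6 = 3.51346, K_2 = 124.2/96.6 = 1.28571, K_3 = 47.0/96.6 = 0.48654
Material balance + equilibrium reduce to Σ zᵢ(Kᵢ−1)/(1+ψ(Kᵢ−1)) = 0.
Feasibility: ΣzᵢKᵢ = 1.446, Σzᵢ/Kᵢ = 1.147 — both > 1, two phases present.
Newton iteration, ψ⁰ = 0.5:
  ψ = 0.500: g = 0.0800, g' = -0.455 → ψ = 0.676
  ψ = 0.676: g = 0.0032, g' = -0.429 → ψ = 0.683
Converged at ψ = 0.683.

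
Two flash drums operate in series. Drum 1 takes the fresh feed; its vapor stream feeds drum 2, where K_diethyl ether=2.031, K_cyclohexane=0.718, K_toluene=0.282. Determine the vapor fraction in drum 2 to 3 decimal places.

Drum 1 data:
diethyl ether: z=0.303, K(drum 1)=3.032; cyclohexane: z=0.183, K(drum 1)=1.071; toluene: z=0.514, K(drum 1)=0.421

Drum 1:
Material balance + equilibrium reduce to Σ zᵢ(Kᵢ−1)/(1+ψ₁(Kᵢ−1)) = 0.
Check two-phase: ΣzᵢKᵢ = 1.331 > 1 and Σzᵢ/Kᵢ = 1.492 > 1, so g(0) = 0.331 > 0 and g(1) = -0.492 < 0.
Newton iteration, ψ₁⁰ = 0.5:
  ψ₁ = 0.500: g = -0.1009, g' = -0.650 → ψ₁ = 0.345
  ψ₁ = 0.345: g = 0.0029, g' = -0.702 → ψ₁ = 0.349
Converged at ψ₁ = 0.349.
Drum-1 compositions:
  diethyl ether: x = 0.177, y = 0.538
  cyclohexane: x = 0.179, y = 0.191
  toluene: x = 0.644, y = 0.271
Drum-2 feed = drum-1 vapor: z₂ = (0.5376, 0.1913, 0.2712).
Drum 2:
Material balance + equilibrium reduce to Σ zᵢ(Kᵢ−1)/(1+ψ₂(Kᵢ−1)) = 0.
Check two-phase: ΣzᵢKᵢ = 1.306 > 1 and Σzᵢ/Kᵢ = 1.493 > 1, so g(0) = 0.306 > 0 and g(1) = -0.493 < 0.
Newton iteration, ψ₂⁰ = 0.56:
  ψ₂ = 0.560: g = -0.0383, g' = -0.642 → ψ₂ = 0.500
  ψ₂ = 0.500: g = -0.0010, g' = -0.610 → ψ₂ = 0.499
Converged at ψ₂ = 0.499.
  diethyl ether: x = 0.355, y = 0.721
  cyclohexane: x = 0.223, y = 0.160
  toluene: x = 0.422, y = 0.119

V/F (drum 2) = 0.499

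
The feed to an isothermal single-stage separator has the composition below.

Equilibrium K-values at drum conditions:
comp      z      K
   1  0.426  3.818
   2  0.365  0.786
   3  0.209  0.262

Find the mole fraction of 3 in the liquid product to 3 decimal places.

x_3 = 0.427

Material balance + equilibrium reduce to Σ zᵢ(Kᵢ−1)/(1+V/F(Kᵢ−1)) = 0.
Feasibility: ΣzᵢKᵢ = 1.968, Σzᵢ/Kᵢ = 1.374 — both > 1, two phases present.
Newton iteration, V/F⁰ = 0.5:
  V/F = 0.500: g = 0.1664, g' = -0.890 → V/F = 0.687
  V/F = 0.687: g = 0.0044, g' = -0.884 → V/F = 0.692
Converged at V/F = 0.692.
Compositions from xᵢ = zᵢ/(1+V/F(Kᵢ−1)), yᵢ = Kᵢxᵢ:
  1: x = 0.144, y = 0.551
  2: x = 0.428, y = 0.337
  3: x = 0.427, y = 0.112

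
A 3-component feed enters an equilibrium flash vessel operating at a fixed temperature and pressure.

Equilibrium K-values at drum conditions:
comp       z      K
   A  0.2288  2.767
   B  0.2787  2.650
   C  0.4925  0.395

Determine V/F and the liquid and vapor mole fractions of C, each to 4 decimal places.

Rachford–Rice: g(V/F) = Σ zᵢ(Kᵢ−1)/(1+V/F(Kᵢ−1)) = 0.
Check two-phase: ΣzᵢKᵢ = 1.5662 > 1 and Σzᵢ/Kᵢ = 1.4347 > 1, so g(0) = 0.5662 > 0 and g(1) = -0.4347 < 0.
Newton iteration, V/F⁰ = 0.5:
  V/F = 0.5000: g = 0.03944, g' = -0.7997 → V/F = 0.5493
  V/F = 0.5493: g = 0.00010, g' = -0.7971 → V/F = 0.5494
Converged at V/F = 0.5494.
Compositions from xᵢ = zᵢ/(1+V/F(Kᵢ−1)), yᵢ = Kᵢxᵢ:
  A: x = 0.1161, y = 0.3212
  B: x = 0.1462, y = 0.3874
  C: x = 0.7377, y = 0.2914

V/F = 0.5494, x_C = 0.7377, y_C = 0.2914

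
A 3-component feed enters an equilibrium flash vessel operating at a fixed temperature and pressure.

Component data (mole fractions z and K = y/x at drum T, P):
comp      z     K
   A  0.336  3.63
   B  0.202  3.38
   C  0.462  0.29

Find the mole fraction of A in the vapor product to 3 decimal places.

y_A = 0.485

Let ψ = V/F and solve Σ zᵢ(Kᵢ−1)/(1+ψ(Kᵢ−1)) = 0.
g(0) = ΣzᵢKᵢ − 1 = 1.036 and g(1) = 1 − Σzᵢ/Kᵢ = -0.745, so a root lies in (0, 1).
Newton iteration, ψ⁰ = 0.5:
  ψ = 0.500: g = 0.0927, g' = -1.232 → ψ = 0.575
Converged at ψ = 0.575.
Compositions from xᵢ = zᵢ/(1+ψ(Kᵢ−1)), yᵢ = Kᵢxᵢ:
  A: x = 0.134, y = 0.485
  B: x = 0.085, y = 0.288
  C: x = 0.781, y = 0.227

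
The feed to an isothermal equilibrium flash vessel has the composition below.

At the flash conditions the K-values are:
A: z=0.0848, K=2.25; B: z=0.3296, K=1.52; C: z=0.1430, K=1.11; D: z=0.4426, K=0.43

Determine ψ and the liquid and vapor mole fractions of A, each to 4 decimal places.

Rachford–Rice: g(ψ) = Σ zᵢ(Kᵢ−1)/(1+ψ(Kᵢ−1)) = 0.
g(0) = ΣzᵢKᵢ − 1 = 0.0408 and g(1) = 1 − Σzᵢ/Kᵢ = -0.4127, so a root lies in (0, 1).
Newton–Raphson from ψ = 0.5:
  ψ = 0.5000: g = -0.13668, g' = -0.3892 → ψ = 0.1488
  ψ = 0.1488: g = -0.01172, g' = -0.3443 → ψ = 0.1147
  ψ = 0.1147: g = 0.00004, g' = -0.3470 → ψ = 0.1149
Converged at ψ = 0.1149.
Compositions from xᵢ = zᵢ/(1+ψ(Kᵢ−1)), yᵢ = Kᵢxᵢ:
  A: x = 0.0742, y = 0.1668
  B: x = 0.3110, y = 0.4728
  C: x = 0.1412, y = 0.1567
  D: x = 0.4736, y = 0.2037

ψ = 0.1149, x_A = 0.0742, y_A = 0.1668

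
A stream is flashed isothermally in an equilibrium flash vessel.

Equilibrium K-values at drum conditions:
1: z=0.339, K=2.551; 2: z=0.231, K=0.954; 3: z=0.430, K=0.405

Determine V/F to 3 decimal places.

Newton iteration, V/F⁰ = 0.5:
  V/F = 0.500: g = -0.0789, g' = -0.568 → V/F = 0.361
  V/F = 0.361: g = 0.0005, g' = -0.583 → V/F = 0.362
Converged at V/F = 0.362.

V/F = 0.362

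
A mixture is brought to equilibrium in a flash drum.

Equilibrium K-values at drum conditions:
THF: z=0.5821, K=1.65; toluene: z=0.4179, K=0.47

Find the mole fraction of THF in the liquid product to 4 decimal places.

x_THF = 0.4492

Let ψ = V/F and solve Σ zᵢ(Kᵢ−1)/(1+ψ(Kᵢ−1)) = 0.
Check two-phase: ΣzᵢKᵢ = 1.1569 > 1 and Σzᵢ/Kᵢ = 1.2419 > 1, so g(0) = 0.1569 > 0 and g(1) = -0.2419 < 0.
Newton–Raphson from ψ = 0.32:
  ψ = 0.3200: g = 0.04649, g' = -0.3388 → ψ = 0.4572
  ψ = 0.4572: g = -0.00065, g' = -0.3506 → ψ = 0.4554
Converged at ψ = 0.4554.
Compositions from xᵢ = zᵢ/(1+ψ(Kᵢ−1)), yᵢ = Kᵢxᵢ:
  THF: x = 0.4492, y = 0.7411
  toluene: x = 0.5508, y = 0.2589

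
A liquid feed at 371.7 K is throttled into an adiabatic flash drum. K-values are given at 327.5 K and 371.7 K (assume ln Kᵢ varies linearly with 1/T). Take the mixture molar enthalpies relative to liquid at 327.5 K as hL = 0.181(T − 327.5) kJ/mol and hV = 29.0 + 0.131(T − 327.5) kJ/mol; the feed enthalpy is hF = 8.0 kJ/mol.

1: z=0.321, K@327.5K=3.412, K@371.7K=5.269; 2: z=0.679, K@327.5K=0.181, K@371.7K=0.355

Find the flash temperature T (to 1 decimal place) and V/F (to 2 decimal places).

Adiabatic flash: solve Rachford–Rice at each trial T, then check hF = ψ·hV(T) + (1−ψ)·hL(T).
  T = 327.5 K: K = (3.412, 0.181), RR gives ψ = 0.110, H_out = 3.203 kJ/mol
  T = 371.7 K: K = (5.269, 0.355), RR gives ψ = 0.339, H_out = 17.072 kJ/mol
  T = 349.6 K: K = (4.299, 0.259), RR gives ψ = 0.227, H_out = 10.341 kJ/mol
  T = 338.6 K: K = (3.846, 0.218), RR gives ψ = 0.172, H_out = 6.899 kJ/mol
  T = 344.1 K: K = (4.070, 0.238), RR gives ψ = 0.200, H_out = 8.639 kJ/mol
  T = 341.4 K: K = (3.959, 0.228), RR gives ψ = 0.186, H_out = 7.790 kJ/mol
  T = 342.8 K: K = (4.016, 0.233), RR gives ψ = 0.193, H_out = 8.231 kJ/mol
Linear interpolation between T = 341.4 (H_out = 7.790) and T = 342.8 (H_out = 8.231) on hF = 8.0 gives T ≈ 342.1 K, at which ψ = 0.19.

T = 342.1 K, V/F = 0.19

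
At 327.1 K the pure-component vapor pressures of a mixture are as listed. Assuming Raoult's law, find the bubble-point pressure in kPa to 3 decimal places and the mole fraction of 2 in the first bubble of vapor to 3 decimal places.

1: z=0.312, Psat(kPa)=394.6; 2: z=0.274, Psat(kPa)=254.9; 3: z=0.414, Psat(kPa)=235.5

At the bubble point ψ → 0, so ΣzᵢKᵢ = 1 with Kᵢ = Pᵢˢᵃᵗ/P ⇒ P = ΣzᵢPᵢˢᵃᵗ.
P = 0.312·394.6 + 0.274·254.9 + 0.414·235.5 = 290.455 kPa
yᵢ = zᵢPᵢˢᵃᵗ/P ⇒ y_2 = 0.274·254.9/290.455 = 0.240

Pbub = 290.455 kPa, y_2 = 0.240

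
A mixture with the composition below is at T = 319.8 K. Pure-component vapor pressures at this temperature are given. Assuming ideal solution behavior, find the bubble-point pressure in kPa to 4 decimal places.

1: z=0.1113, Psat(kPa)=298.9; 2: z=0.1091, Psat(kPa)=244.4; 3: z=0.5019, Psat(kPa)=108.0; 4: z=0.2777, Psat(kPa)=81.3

Pbub = 136.7138 kPa

At the bubble point ψ → 0, so ΣzᵢKᵢ = 1 with Kᵢ = Pᵢˢᵃᵗ/P ⇒ P = ΣzᵢPᵢˢᵃᵗ.
P = 0.1113·298.9 + 0.1091·244.4 + 0.5019·108.0 + 0.2777·81.3 = 136.7138 kPa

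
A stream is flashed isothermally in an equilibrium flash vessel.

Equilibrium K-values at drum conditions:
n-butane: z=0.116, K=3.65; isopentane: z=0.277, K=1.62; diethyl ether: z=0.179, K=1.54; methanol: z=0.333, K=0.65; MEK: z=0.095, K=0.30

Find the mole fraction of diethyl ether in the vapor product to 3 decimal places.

y_diethyl ether = 0.198

Material balance + equilibrium reduce to Σ zᵢ(Kᵢ−1)/(1+ψ(Kᵢ−1)) = 0.
Feasibility: ΣzᵢKᵢ = 1.393, Σzᵢ/Kᵢ = 1.148 — both > 1, two phases present.
Newton–Raphson from ψ = 0.6:
  ψ = 0.600: g = 0.0547, g' = -0.412 → ψ = 0.733
  ψ = 0.733: g = -0.0015, g' = -0.441 → ψ = 0.729
Converged at ψ = 0.729.
Compositions from xᵢ = zᵢ/(1+ψ(Kᵢ−1)), yᵢ = Kᵢxᵢ:
  n-butane: x = 0.040, y = 0.144
  isopentane: x = 0.191, y = 0.309
  diethyl ether: x = 0.128, y = 0.198
  methanol: x = 0.447, y = 0.291
  MEK: x = 0.194, y = 0.058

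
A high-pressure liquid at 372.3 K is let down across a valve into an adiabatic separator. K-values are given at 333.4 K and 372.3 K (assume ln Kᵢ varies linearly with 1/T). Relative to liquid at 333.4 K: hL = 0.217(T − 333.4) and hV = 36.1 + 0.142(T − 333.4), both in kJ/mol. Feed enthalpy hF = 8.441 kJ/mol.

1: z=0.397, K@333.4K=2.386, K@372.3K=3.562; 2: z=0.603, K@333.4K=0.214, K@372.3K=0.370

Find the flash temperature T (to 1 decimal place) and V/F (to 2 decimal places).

Adiabatic flash: solve Rachford–Rice at each trial T, then check hF = ψ·hV(T) + (1−ψ)·hL(T).
  T = 333.4 K: K = (2.386, 0.214), RR gives ψ = 0.070, H_out = 2.528 kJ/mol
  T = 372.3 K: K = (3.562, 0.370), RR gives ψ = 0.395, H_out = 21.542 kJ/mol
  T = 352.9 K: K = (2.949, 0.286), RR gives ψ = 0.247, H_out = 12.772 kJ/mol
  T = 343.1 K: K = (2.659, 0.248), RR gives ψ = 0.165, H_out = 7.928 kJ/mol
  T = 348.0 K: K = (2.803, 0.267), RR gives ψ = 0.207, H_out = 10.407 kJ/mol
  T = 345.6 K: K = (2.732, 0.257), RR gives ψ = 0.186, H_out = 9.209 kJ/mol
  T = 344.4 K: K = (2.697, 0.253), RR gives ψ = 0.176, H_out = 8.599 kJ/mol
Linear interpolation between T = 343.1 (H_out = 7.928) and T = 344.4 (H_out = 8.599) on hF = 8.441 gives T ≈ 344.1 K, at which ψ = 0.17.

T = 344.1 K, V/F = 0.17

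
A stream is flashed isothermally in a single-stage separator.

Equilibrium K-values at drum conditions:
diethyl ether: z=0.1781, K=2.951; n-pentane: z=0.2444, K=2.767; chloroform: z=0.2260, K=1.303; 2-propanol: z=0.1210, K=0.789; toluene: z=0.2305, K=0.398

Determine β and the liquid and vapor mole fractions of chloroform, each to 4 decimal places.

Material balance + equilibrium reduce to Σ zᵢ(Kᵢ−1)/(1+β(Kᵢ−1)) = 0.
g(0) = ΣzᵢKᵢ − 1 = 0.6835 and g(1) = 1 − Σzᵢ/Kᵢ = -0.0546, so a root lies in (0, 1).
Newton iteration, β⁰ = 0.62:
  β = 0.6200: g = 0.17022, g' = -0.5471 → β = 0.9311
  β = 0.9311: g = -0.00750, g' = -0.6480 → β = 0.9196
  β = 0.9196: g = -0.00006, g' = -0.6377 → β = 0.9195
Converged at β = 0.9195.
Compositions from xᵢ = zᵢ/(1+β(Kᵢ−1)), yᵢ = Kᵢxᵢ:
  diethyl ether: x = 0.0637, y = 0.1881
  n-pentane: x = 0.0931, y = 0.2577
  chloroform: x = 0.1768, y = 0.2303
  2-propanol: x = 0.1501, y = 0.1184
  toluene: x = 0.5163, y = 0.2055

β = 0.9195, x_chloroform = 0.1768, y_chloroform = 0.2303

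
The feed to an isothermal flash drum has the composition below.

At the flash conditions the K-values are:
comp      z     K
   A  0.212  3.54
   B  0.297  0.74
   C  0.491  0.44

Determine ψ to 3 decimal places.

ψ = 0.160

Let ψ = V/F and solve Σ zᵢ(Kᵢ−1)/(1+ψ(Kᵢ−1)) = 0.
Feasibility: ΣzᵢKᵢ = 1.186, Σzᵢ/Kᵢ = 1.577 — both > 1, two phases present.
Newton–Raphson from ψ = 0.32:
  ψ = 0.320: g = -0.1222, g' = -0.669 → ψ = 0.137
  ψ = 0.137: g = 0.0213, g' = -0.954 → ψ = 0.160
Converged at ψ = 0.160.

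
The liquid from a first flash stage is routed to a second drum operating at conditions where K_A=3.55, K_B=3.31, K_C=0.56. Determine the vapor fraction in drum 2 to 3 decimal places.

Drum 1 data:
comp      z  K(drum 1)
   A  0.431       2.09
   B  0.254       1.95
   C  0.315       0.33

Drum 1:
Let ψ₁ = V/F and solve Σ zᵢ(Kᵢ−1)/(1+ψ₁(Kᵢ−1)) = 0.
g(0) = ΣzᵢKᵢ − 1 = 0.500 and g(1) = 1 − Σzᵢ/Kᵢ = -0.291, so a root lies in (0, 1).
Iterate (Newton) starting at ψ₁ = 0.5:
  ψ₁ = 0.500: g = 0.1503, g' = -0.640 → ψ₁ = 0.735
  ψ₁ = 0.735: g = -0.0129, g' = -0.786 → ψ₁ = 0.719
  ψ₁ = 0.719: g = -0.0002, g' = -0.768 → ψ₁ = 0.718
Converged at ψ₁ = 0.718.
Drum-1 compositions:
  A: x = 0.242, y = 0.505
  B: x = 0.151, y = 0.294
  C: x = 0.607, y = 0.200
Drum-2 feed = drum-1 liquid: z₂ = (0.2417, 0.1510, 0.6073).
Drum 2:
Rachford–Rice: g(ψ₂) = Σ zᵢ(Kᵢ−1)/(1+ψ₂(Kᵢ−1)) = 0.
g(0) = ΣzᵢKᵢ − 1 = 0.698 and g(1) = 1 − Σzᵢ/Kᵢ = -0.198, so a root lies in (0, 1).
Newton–Raphson from ψ₂ = 0.31:
  ψ₂ = 0.310: g = 0.2381, g' = -0.921 → ψ₂ = 0.568
  ψ₂ = 0.568: g = 0.0461, g' = -0.622 → ψ₂ = 0.643
  ψ₂ = 0.643: g = 0.0015, g' = -0.585 → ψ₂ = 0.645
Converged at ψ₂ = 0.645.
  A: x = 0.091, y = 0.324
  B: x = 0.061, y = 0.201
  C: x = 0.848, y = 0.475

V/F (drum 2) = 0.645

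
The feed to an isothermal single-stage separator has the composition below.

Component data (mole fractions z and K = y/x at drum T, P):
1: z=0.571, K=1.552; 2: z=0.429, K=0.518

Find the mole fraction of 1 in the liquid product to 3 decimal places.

Let ψ = V/F and solve Σ zᵢ(Kᵢ−1)/(1+ψ(Kᵢ−1)) = 0.
Check two-phase: ΣzᵢKᵢ = 1.108 > 1 and Σzᵢ/Kᵢ = 1.196 > 1, so g(0) = 0.108 > 0 and g(1) = -0.196 < 0.
Binary case is linear: z₁(K₁−1)(1+ψ(K₂−1)) + z₂(K₂−1)(1+ψ(K₁−1)) = 0
⇒ ψ = [z₁(K₁−1)+z₂(K₂−1)] / [−(K₁−1)(K₂−1)] = 0.1084/0.2661 = 0.407
Compositions from xᵢ = zᵢ/(1+ψ(Kᵢ−1)), yᵢ = Kᵢxᵢ:
  1: x = 0.466, y = 0.723
  2: x = 0.534, y = 0.277

x_1 = 0.466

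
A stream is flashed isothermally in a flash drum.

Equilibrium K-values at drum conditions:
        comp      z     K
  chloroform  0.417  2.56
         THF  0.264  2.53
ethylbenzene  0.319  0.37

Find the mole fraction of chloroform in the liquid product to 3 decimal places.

x_chloroform = 0.176

Iterate (Newton) starting at ψ = 0.35:
  ψ = 0.350: g = 0.4260, g' = -0.895 → ψ = 0.826
  ψ = 0.826: g = 0.0437, g' = -0.865 → ψ = 0.876
  ψ = 0.876: g = -0.0014, g' = -0.925 → ψ = 0.875
Converged at ψ = 0.875.
Compositions from xᵢ = zᵢ/(1+ψ(Kᵢ−1)), yᵢ = Kᵢxᵢ:
  chloroform: x = 0.176, y = 0.451
  THF: x = 0.113, y = 0.286
  ethylbenzene: x = 0.711, y = 0.263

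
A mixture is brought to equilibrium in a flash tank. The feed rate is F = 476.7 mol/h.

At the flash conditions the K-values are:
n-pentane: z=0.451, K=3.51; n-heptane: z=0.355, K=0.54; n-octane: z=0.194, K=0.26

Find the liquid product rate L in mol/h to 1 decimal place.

L = 207.0 mol/h

Newton–Raphson from β = 0.7:
  β = 0.700: g = -0.1281, g' = -0.994 → β = 0.571
  β = 0.571: g = -0.0050, g' = -0.937 → β = 0.566
Converged at β = 0.566.
Then V = β·F = 0.5658·476.7 = 269.7 mol/h and L = F − V = 207.0 mol/h.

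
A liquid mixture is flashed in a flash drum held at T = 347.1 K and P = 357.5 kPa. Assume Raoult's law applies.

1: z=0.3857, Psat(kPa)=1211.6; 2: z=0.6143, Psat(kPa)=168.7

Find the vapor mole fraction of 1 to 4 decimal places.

y_1 = 0.6135

Raoult's law: Kᵢ = Pᵢˢᵃᵗ/P = Pᵢˢᵃᵗ/357.5.
  K_1 = 1211.6/357.5 = 3.389091, K_2 = 168.7/357.5 = 0.471888
Let β = V/F and solve Σ zᵢ(Kᵢ−1)/(1+β(Kᵢ−1)) = 0.
Check two-phase: ΣzᵢKᵢ = 1.5971 > 1 and Σzᵢ/Kᵢ = 1.4156 > 1, so g(0) = 0.5971 > 0 and g(1) = -0.4156 < 0.
Binary case is linear: z₁(K₁−1)(1+β(K₂−1)) + z₂(K₂−1)(1+β(K₁−1)) = 0
⇒ β = [z₁(K₁−1)+z₂(K₂−1)] / [−(K₁−1)(K₂−1)] = 0.59705/1.26171 = 0.4732
Compositions from xᵢ = zᵢ/(1+β(Kᵢ−1)), yᵢ = Kᵢxᵢ:
  1: x = 0.1810, y = 0.6135
  2: x = 0.8190, y = 0.3865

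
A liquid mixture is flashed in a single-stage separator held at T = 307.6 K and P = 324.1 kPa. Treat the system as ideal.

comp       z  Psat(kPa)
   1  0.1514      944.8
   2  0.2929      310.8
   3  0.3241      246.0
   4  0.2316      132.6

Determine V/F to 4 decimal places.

V/F = 0.1117

Raoult's law: Kᵢ = Pᵢˢᵃᵗ/P = Pᵢˢᵃᵗ/324.1.
  K_1 = 944.8/324.1 = 2.915150, K_2 = 310.8/324.1 = 0.958963, K_3 = 246.0/324.1 = 0.759025, K_4 = 132.6/324.1 = 0.409133
Iterate (Newton) starting at V/F = 0.5:
  V/F = 0.5000: g = -0.14718, g' = -0.3326 → V/F = 0.0575
  V/F = 0.0575: g = 0.02827, g' = -0.5570 → V/F = 0.1083
  V/F = 0.1083: g = 0.00169, g' = -0.4936 → V/F = 0.1117
Converged at V/F = 0.1117.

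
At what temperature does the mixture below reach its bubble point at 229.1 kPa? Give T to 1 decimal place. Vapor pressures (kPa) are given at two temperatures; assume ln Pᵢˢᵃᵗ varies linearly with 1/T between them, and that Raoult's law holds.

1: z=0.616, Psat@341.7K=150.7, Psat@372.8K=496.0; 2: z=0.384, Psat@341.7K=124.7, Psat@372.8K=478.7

T = 353.2 K

Bubble-point temperature: ΣzᵢPᵢˢᵃᵗ(T) = P. Interpolate ln Pᵢˢᵃᵗ = aᵢ + bᵢ/T.
  T = 341.7 K: ΣzᵢPᵢˢᵃᵗ = 140.72 kPa
  T = 372.8 K: ΣzᵢPᵢˢᵃᵗ = 489.36 kPa
  T = 357.2 K: ΣzᵢPᵢˢᵃᵗ = 268.91 kPa
  T = 349.4 K: ΣzᵢPᵢˢᵃᵗ = 195.48 kPa
  T = 353.3 K: ΣzᵢPᵢˢᵃᵗ = 229.67 kPa
  T = 351.4 K: ΣzᵢPᵢˢᵃᵗ = 212.42 kPa
Interpolating between 351.4 K and 353.3 K gives T ≈ 353.2 K.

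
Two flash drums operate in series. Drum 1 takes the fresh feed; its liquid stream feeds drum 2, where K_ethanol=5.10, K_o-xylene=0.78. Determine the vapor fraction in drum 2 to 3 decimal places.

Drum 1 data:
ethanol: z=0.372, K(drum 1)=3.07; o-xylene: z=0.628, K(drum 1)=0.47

V/F (drum 2) = 0.732

Drum 1:
Material balance + equilibrium reduce to Σ zᵢ(Kᵢ−1)/(1+ψ₁(Kᵢ−1)) = 0.
g(0) = ΣzᵢKᵢ − 1 = 0.437 and g(1) = 1 − Σzᵢ/Kᵢ = -0.457, so a root lies in (0, 1).
Binary case is linear: z₁(K₁−1)(1+ψ₁(K₂−1)) + z₂(K₂−1)(1+ψ₁(K₁−1)) = 0
⇒ ψ₁ = [z₁(K₁−1)+z₂(K₂−1)] / [−(K₁−1)(K₂−1)] = 0.4372/1.0971 = 0.399
Drum-1 compositions:
  ethanol: x = 0.204, y = 0.626
  o-xylene: x = 0.796, y = 0.374
Drum-2 feed = drum-1 liquid: z₂ = (0.2038, 0.7962).
Drum 2:
Material balance + equilibrium reduce to Σ zᵢ(Kᵢ−1)/(1+ψ₂(Kᵢ−1)) = 0.
g(0) = ΣzᵢKᵢ − 1 = 0.661 and g(1) = 1 − Σzᵢ/Kᵢ = -0.061, so a root lies in (0, 1).
Binary case is linear: z₁(K₁−1)(1+ψ₂(K₂−1)) + z₂(K₂−1)(1+ψ₂(K₁−1)) = 0
⇒ ψ₂ = [z₁(K₁−1)+z₂(K₂−1)] / [−(K₁−1)(K₂−1)] = 0.6606/0.9020 = 0.732
  ethanol: x = 0.051, y = 0.260
  o-xylene: x = 0.949, y = 0.740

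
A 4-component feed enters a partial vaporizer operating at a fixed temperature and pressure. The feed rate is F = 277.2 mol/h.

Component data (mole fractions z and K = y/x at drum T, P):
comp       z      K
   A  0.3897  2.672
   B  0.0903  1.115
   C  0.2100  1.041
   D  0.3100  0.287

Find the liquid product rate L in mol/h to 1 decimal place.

L = 127.0 mol/h

Material balance + equilibrium reduce to Σ zᵢ(Kᵢ−1)/(1+β(Kᵢ−1)) = 0.
Feasibility: ΣzᵢKᵢ = 1.4495, Σzᵢ/Kᵢ = 1.5087 — both > 1, two phases present.
Iterate (Newton) starting at β = 0.46:
  β = 0.4600: g = 0.05772, g' = -0.6985 → β = 0.5426
  β = 0.5426: g = -0.00069, g' = -0.7201 → β = 0.5417
Converged at β = 0.5417.
Then V = β·F = 0.5417·277.2 = 150.2 mol/h and L = F − V = 127.0 mol/h.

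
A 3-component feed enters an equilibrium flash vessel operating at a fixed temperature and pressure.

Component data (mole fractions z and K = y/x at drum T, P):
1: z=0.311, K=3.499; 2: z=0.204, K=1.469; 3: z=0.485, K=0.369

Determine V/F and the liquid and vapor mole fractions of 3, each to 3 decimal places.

Newton–Raphson from V/F = 0.5:
  V/F = 0.500: g = -0.0241, g' = -0.825 → V/F = 0.471
Converged at V/F = 0.471.
Compositions from xᵢ = zᵢ/(1+V/F(Kᵢ−1)), yᵢ = Kᵢxᵢ:
  1: x = 0.143, y = 0.500
  2: x = 0.167, y = 0.245
  3: x = 0.690, y = 0.255

V/F = 0.471, x_3 = 0.690, y_3 = 0.255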